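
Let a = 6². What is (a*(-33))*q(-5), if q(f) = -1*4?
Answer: 4752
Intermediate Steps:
q(f) = -4
a = 36
(a*(-33))*q(-5) = (36*(-33))*(-4) = -1188*(-4) = 4752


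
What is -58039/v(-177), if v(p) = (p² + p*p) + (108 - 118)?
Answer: -58039/62648 ≈ -0.92643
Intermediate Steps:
v(p) = -10 + 2*p² (v(p) = (p² + p²) - 10 = 2*p² - 10 = -10 + 2*p²)
-58039/v(-177) = -58039/(-10 + 2*(-177)²) = -58039/(-10 + 2*31329) = -58039/(-10 + 62658) = -58039/62648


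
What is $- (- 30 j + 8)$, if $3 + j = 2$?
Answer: $-38$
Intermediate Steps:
$j = -1$ ($j = -3 + 2 = -1$)
$- (- 30 j + 8) = - (\left(-30\right) \left(-1\right) + 8) = - (30 + 8) = \left(-1\right) 38 = -38$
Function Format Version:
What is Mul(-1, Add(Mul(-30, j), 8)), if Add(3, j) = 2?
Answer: -38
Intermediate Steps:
j = -1 (j = Add(-3, 2) = -1)
Mul(-1, Add(Mul(-30, j), 8)) = Mul(-1, Add(Mul(-30, -1), 8)) = Mul(-1, Add(30, 8)) = Mul(-1, 38) = -38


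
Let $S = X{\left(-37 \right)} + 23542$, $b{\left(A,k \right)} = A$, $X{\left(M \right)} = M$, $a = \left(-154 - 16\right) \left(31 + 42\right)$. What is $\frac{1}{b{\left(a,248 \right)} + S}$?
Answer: $\frac{1}{11095} \approx 9.0131 \cdot 10^{-5}$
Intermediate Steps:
$a = -12410$ ($a = \left(-170\right) 73 = -12410$)
$S = 23505$ ($S = -37 + 23542 = 23505$)
$\frac{1}{b{\left(a,248 \right)} + S} = \frac{1}{-12410 + 23505} = \frac{1}{11095}$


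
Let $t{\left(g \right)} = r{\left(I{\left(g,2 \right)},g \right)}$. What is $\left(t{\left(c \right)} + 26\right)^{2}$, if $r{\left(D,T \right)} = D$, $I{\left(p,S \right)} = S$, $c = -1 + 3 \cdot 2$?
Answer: $784$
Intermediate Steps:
$c = 5$ ($c = -1 + 6 = 5$)
$t{\left(g \right)} = 2$
$\left(t{\left(c \right)} + 26\right)^{2} = \left(2 + 26\right)^{2} = 28^{2} = 784$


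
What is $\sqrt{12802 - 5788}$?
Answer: $\sqrt{7014} \approx 83.75$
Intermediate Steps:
$\sqrt{12802 - 5788} = \sqrt{7014}$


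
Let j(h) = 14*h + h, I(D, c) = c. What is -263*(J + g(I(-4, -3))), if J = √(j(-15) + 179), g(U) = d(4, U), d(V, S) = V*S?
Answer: 3156 - 263*I*√46 ≈ 3156.0 - 1783.8*I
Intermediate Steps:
j(h) = 15*h
d(V, S) = S*V
g(U) = 4*U (g(U) = U*4 = 4*U)
J = I*√46 (J = √(15*(-15) + 179) = √(-225 + 179) = √(-46) = I*√46 ≈ 6.7823*I)
-263*(J + g(I(-4, -3))) = -263*(I*√46 + 4*(-3)) = -263*(I*√46 - 12) = -263*(-12 + I*√46) = 3156 - 263*I*√46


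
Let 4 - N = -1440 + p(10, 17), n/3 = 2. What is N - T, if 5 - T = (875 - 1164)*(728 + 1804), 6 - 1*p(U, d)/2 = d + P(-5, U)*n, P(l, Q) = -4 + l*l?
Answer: -730035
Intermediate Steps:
P(l, Q) = -4 + l²
n = 6 (n = 3*2 = 6)
p(U, d) = -240 - 2*d (p(U, d) = 12 - 2*(d + (-4 + (-5)²)*6) = 12 - 2*(d + (-4 + 25)*6) = 12 - 2*(d + 21*6) = 12 - 2*(d + 126) = 12 - 2*(126 + d) = 12 + (-252 - 2*d) = -240 - 2*d)
T = 731753 (T = 5 - (875 - 1164)*(728 + 1804) = 5 - (-289)*2532 = 5 - 1*(-731748) = 5 + 731748 = 731753)
N = 1718 (N = 4 - (-1440 + (-240 - 2*17)) = 4 - (-1440 + (-240 - 34)) = 4 - (-1440 - 274) = 4 - 1*(-1714) = 4 + 1714 = 1718)
N - T = 1718 - 1*731753 = 1718 - 731753 = -730035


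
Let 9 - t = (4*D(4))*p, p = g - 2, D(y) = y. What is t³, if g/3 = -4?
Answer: 12649337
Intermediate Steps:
g = -12 (g = 3*(-4) = -12)
p = -14 (p = -12 - 2 = -14)
t = 233 (t = 9 - 4*4*(-14) = 9 - 16*(-14) = 9 - 1*(-224) = 9 + 224 = 233)
t³ = 233³ = 12649337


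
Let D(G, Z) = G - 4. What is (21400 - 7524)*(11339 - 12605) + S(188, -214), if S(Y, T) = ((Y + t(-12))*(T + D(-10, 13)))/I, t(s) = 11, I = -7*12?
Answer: -122965331/7 ≈ -1.7566e+7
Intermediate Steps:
I = -84
D(G, Z) = -4 + G
S(Y, T) = -(-14 + T)*(11 + Y)/84 (S(Y, T) = ((Y + 11)*(T + (-4 - 10)))/(-84) = ((11 + Y)*(T - 14))*(-1/84) = ((11 + Y)*(-14 + T))*(-1/84) = ((-14 + T)*(11 + Y))*(-1/84) = -(-14 + T)*(11 + Y)/84)
(21400 - 7524)*(11339 - 12605) + S(188, -214) = (21400 - 7524)*(11339 - 12605) + (11/6 - 11/84*(-214) + (⅙)*188 - 1/84*(-214)*188) = 13876*(-1266) + (11/6 + 1177/42 + 94/3 + 10058/21) = -17567016 + 3781/7 = -122965331/7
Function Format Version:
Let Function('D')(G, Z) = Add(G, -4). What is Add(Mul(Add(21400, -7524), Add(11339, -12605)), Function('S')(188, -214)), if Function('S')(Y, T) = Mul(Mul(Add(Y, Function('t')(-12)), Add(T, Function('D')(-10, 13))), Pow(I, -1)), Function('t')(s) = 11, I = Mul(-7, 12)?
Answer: Rational(-122965331, 7) ≈ -1.7566e+7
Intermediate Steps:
I = -84
Function('D')(G, Z) = Add(-4, G)
Function('S')(Y, T) = Mul(Rational(-1, 84), Add(-14, T), Add(11, Y)) (Function('S')(Y, T) = Mul(Mul(Add(Y, 11), Add(T, Add(-4, -10))), Pow(-84, -1)) = Mul(Mul(Add(11, Y), Add(T, -14)), Rational(-1, 84)) = Mul(Mul(Add(11, Y), Add(-14, T)), Rational(-1, 84)) = Mul(Mul(Add(-14, T), Add(11, Y)), Rational(-1, 84)) = Mul(Rational(-1, 84), Add(-14, T), Add(11, Y)))
Add(Mul(Add(21400, -7524), Add(11339, -12605)), Function('S')(188, -214)) = Add(Mul(Add(21400, -7524), Add(11339, -12605)), Add(Rational(11, 6), Mul(Rational(-11, 84), -214), Mul(Rational(1, 6), 188), Mul(Rational(-1, 84), -214, 188))) = Add(Mul(13876, -1266), Add(Rational(11, 6), Rational(1177, 42), Rational(94, 3), Rational(10058, 21))) = Add(-17567016, Rational(3781, 7)) = Rational(-122965331, 7)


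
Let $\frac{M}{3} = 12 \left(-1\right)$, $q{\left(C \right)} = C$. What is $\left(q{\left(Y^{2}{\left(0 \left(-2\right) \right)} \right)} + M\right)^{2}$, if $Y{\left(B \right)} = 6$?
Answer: $0$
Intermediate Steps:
$M = -36$ ($M = 3 \cdot 12 \left(-1\right) = 3 \left(-12\right) = -36$)
$\left(q{\left(Y^{2}{\left(0 \left(-2\right) \right)} \right)} + M\right)^{2} = \left(6^{2} - 36\right)^{2} = \left(36 - 36\right)^{2} = 0^{2} = 0$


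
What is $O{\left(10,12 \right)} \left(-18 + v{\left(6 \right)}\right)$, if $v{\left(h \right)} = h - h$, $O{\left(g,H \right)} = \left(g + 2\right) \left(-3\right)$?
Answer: $648$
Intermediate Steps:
$O{\left(g,H \right)} = -6 - 3 g$ ($O{\left(g,H \right)} = \left(2 + g\right) \left(-3\right) = -6 - 3 g$)
$v{\left(h \right)} = 0$
$O{\left(10,12 \right)} \left(-18 + v{\left(6 \right)}\right) = \left(-6 - 30\right) \left(-18 + 0\right) = \left(-6 - 30\right) \left(-18\right) = \left(-36\right) \left(-18\right) = 648$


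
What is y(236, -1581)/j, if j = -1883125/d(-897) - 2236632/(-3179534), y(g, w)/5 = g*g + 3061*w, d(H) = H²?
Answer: 1330235560652944725/91040124497 ≈ 1.4612e+7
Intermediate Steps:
y(g, w) = 5*g² + 15305*w (y(g, w) = 5*(g*g + 3061*w) = 5*(g² + 3061*w) = 5*g² + 15305*w)
j = -91040124497/55614818961 (j = -1883125/((-897)²) - 2236632/(-3179534) = -1883125/804609 - 2236632*(-1/3179534) = -1883125*1/804609 + 1118316/1589767 = -81875/34983 + 1118316/1589767 = -91040124497/55614818961 ≈ -1.6370)
y(236, -1581)/j = (5*236² + 15305*(-1581))/(-91040124497/55614818961) = (5*55696 - 24197205)*(-55614818961/91040124497) = (278480 - 24197205)*(-55614818961/91040124497) = -23918725*(-55614818961/91040124497) = 1330235560652944725/91040124497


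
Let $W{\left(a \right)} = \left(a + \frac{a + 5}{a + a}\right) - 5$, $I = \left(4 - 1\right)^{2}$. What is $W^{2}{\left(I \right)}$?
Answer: $\frac{1849}{81} \approx 22.827$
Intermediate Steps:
$I = 9$ ($I = 3^{2} = 9$)
$W{\left(a \right)} = -5 + a + \frac{5 + a}{2 a}$ ($W{\left(a \right)} = \left(a + \frac{5 + a}{2 a}\right) - 5 = -5 + a + \frac{5 + a}{2 a}$)
$W^{2}{\left(I \right)} = \left(- \frac{9}{2} + 9 + \frac{5}{2 \cdot 9}\right)^{2} = \left(- \frac{9}{2} + 9 + \frac{5}{2} \cdot \frac{1}{9}\right)^{2} = \left(- \frac{9}{2} + 9 + \frac{5}{18}\right)^{2} = \left(\frac{43}{9}\right)^{2} = \frac{1849}{81}$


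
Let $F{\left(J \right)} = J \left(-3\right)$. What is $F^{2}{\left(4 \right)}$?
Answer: $144$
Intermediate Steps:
$F{\left(J \right)} = - 3 J$
$F^{2}{\left(4 \right)} = \left(\left(-3\right) 4\right)^{2} = \left(-12\right)^{2} = 144$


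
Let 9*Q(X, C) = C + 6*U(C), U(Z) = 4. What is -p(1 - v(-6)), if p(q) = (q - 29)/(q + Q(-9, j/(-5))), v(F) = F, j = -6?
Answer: 110/49 ≈ 2.2449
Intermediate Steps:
Q(X, C) = 8/3 + C/9 (Q(X, C) = (C + 6*4)/9 = (C + 24)/9 = (24 + C)/9 = 8/3 + C/9)
p(q) = (-29 + q)/(14/5 + q) (p(q) = (q - 29)/(q + (8/3 + (-6/(-5))/9)) = (-29 + q)/(q + (8/3 + (-6*(-⅕))/9)) = (-29 + q)/(q + (8/3 + (⅑)*(6/5))) = (-29 + q)/(q + (8/3 + 2/15)) = (-29 + q)/(q + 14/5) = (-29 + q)/(14/5 + q))
-p(1 - v(-6)) = -5*(-29 + (1 - 1*(-6)))/(14 + 5*(1 - 1*(-6))) = -5*(-29 + (1 + 6))/(14 + 5*(1 + 6)) = -5*(-29 + 7)/(14 + 5*7) = -5*(-22)/(14 + 35) = -5*(-22)/49 = -1*(-110/49) = 110/49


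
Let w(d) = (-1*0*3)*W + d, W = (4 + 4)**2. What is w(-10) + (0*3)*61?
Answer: -10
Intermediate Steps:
W = 64 (W = 8**2 = 64)
w(d) = d (w(d) = (-1*0*3)*64 + d = (0*3)*64 + d = 0*64 + d = 0 + d = d)
w(-10) + (0*3)*61 = -10 + (0*3)*61 = -10 + 0*61 = -10 + 0 = -10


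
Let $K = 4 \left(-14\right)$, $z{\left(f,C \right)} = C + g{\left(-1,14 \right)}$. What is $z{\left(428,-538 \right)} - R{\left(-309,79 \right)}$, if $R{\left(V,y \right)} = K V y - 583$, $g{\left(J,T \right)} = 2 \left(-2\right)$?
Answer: $-1366975$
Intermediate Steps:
$g{\left(J,T \right)} = -4$
$z{\left(f,C \right)} = -4 + C$ ($z{\left(f,C \right)} = C - 4 = -4 + C$)
$K = -56$
$R{\left(V,y \right)} = -583 - 56 V y$ ($R{\left(V,y \right)} = - 56 V y - 583 = -583 - 56 V y$)
$z{\left(428,-538 \right)} - R{\left(-309,79 \right)} = \left(-4 - 538\right) - \left(-583 - \left(-17304\right) 79\right) = -542 - \left(-583 + 1367016\right) = -542 - 1366433 = -1366975$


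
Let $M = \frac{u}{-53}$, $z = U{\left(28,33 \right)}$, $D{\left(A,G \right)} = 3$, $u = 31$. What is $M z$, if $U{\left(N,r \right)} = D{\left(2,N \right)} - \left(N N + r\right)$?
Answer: $\frac{25234}{53} \approx 476.11$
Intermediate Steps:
$U{\left(N,r \right)} = 3 - r - N^{2}$ ($U{\left(N,r \right)} = 3 - \left(N N + r\right) = 3 - \left(N^{2} + r\right) = 3 - \left(r + N^{2}\right) = 3 - r - N^{2}$)
$z = -814$ ($z = 3 - 33 - 28^{2} = 3 - 33 - 784 = -814$)
$M = - \frac{31}{53}$ ($M = \frac{31}{-53} = 31 \left(- \frac{1}{53}\right) = - \frac{31}{53} \approx -0.58491$)
$M z = \left(- \frac{31}{53}\right) \left(-814\right) = \frac{25234}{53}$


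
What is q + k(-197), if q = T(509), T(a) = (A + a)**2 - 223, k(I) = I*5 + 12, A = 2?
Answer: 259925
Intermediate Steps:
k(I) = 12 + 5*I (k(I) = 5*I + 12 = 12 + 5*I)
T(a) = -223 + (2 + a)**2 (T(a) = (2 + a)**2 - 223 = -223 + (2 + a)**2)
q = 260898 (q = -223 + (2 + 509)**2 = -223 + 511**2 = -223 + 261121 = 260898)
q + k(-197) = 260898 + (12 + 5*(-197)) = 260898 + (12 - 985) = 260898 - 973 = 259925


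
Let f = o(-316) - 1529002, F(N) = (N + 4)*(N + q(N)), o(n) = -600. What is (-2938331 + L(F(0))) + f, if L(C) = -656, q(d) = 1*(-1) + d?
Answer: -4468589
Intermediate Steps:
q(d) = -1 + d
F(N) = (-1 + 2*N)*(4 + N) (F(N) = (N + 4)*(N + (-1 + N)) = (4 + N)*(-1 + 2*N) = (-1 + 2*N)*(4 + N))
f = -1529602 (f = -600 - 1529002 = -1529602)
(-2938331 + L(F(0))) + f = (-2938331 - 656) - 1529602 = -2938987 - 1529602 = -4468589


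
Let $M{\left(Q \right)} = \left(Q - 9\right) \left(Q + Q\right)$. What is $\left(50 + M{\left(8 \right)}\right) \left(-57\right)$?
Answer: $-1938$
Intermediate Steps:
$M{\left(Q \right)} = 2 Q \left(-9 + Q\right)$ ($M{\left(Q \right)} = \left(-9 + Q\right) 2 Q = 2 Q \left(-9 + Q\right)$)
$\left(50 + M{\left(8 \right)}\right) \left(-57\right) = \left(50 + 2 \cdot 8 \left(-9 + 8\right)\right) \left(-57\right) = \left(50 + 2 \cdot 8 \left(-1\right)\right) \left(-57\right) = \left(50 - 16\right) \left(-57\right) = 34 \left(-57\right) = -1938$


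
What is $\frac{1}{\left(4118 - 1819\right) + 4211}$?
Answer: $\frac{1}{6510} \approx 0.00015361$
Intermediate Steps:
$\frac{1}{\left(4118 - 1819\right) + 4211} = \frac{1}{2299 + 4211} = \frac{1}{6510}$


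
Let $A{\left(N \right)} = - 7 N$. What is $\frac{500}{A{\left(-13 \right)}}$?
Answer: $\frac{500}{91} \approx 5.4945$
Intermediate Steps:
$\frac{500}{A{\left(-13 \right)}} = \frac{500}{\left(-7\right) \left(-13\right)} = \frac{500}{91}$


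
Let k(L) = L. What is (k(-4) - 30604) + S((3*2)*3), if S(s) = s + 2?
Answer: -30588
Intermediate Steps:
S(s) = 2 + s
(k(-4) - 30604) + S((3*2)*3) = (-4 - 30604) + (2 + (3*2)*3) = -30608 + (2 + 6*3) = -30608 + (2 + 18) = -30608 + 20 = -30588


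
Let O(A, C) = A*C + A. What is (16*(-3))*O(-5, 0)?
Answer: 240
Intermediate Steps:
O(A, C) = A + A*C
(16*(-3))*O(-5, 0) = (16*(-3))*(-5*(1 + 0)) = -(-240) = -48*(-5) = 240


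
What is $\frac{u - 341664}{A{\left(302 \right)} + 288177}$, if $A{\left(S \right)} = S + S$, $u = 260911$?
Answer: $- \frac{80753}{288781} \approx -0.27963$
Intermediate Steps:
$A{\left(S \right)} = 2 S$
$\frac{u - 341664}{A{\left(302 \right)} + 288177} = \frac{260911 - 341664}{2 \cdot 302 + 288177} = - \frac{80753}{604 + 288177} = - \frac{80753}{288781}$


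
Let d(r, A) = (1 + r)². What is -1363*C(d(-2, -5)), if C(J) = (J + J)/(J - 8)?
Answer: 2726/7 ≈ 389.43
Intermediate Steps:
C(J) = 2*J/(-8 + J) (C(J) = (2*J)/(-8 + J) = 2*J/(-8 + J))
-1363*C(d(-2, -5)) = -2726*(1 - 2)²/(-8 + (1 - 2)²) = -2726*(-1)²/(-8 + (-1)²) = -2726/(-8 + 1) = -2726/(-7) = -2726*(-1)/7 = -1363*(-2/7) = 2726/7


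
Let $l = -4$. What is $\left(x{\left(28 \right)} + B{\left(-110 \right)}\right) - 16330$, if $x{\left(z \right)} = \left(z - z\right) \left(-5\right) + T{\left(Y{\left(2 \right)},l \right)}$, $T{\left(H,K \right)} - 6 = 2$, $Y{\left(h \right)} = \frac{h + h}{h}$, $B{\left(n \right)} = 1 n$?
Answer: $-16432$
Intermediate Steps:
$B{\left(n \right)} = n$
$Y{\left(h \right)} = 2$ ($Y{\left(h \right)} = \frac{2 h}{h} = 2$)
$T{\left(H,K \right)} = 8$ ($T{\left(H,K \right)} = 6 + 2 = 8$)
$x{\left(z \right)} = 8$ ($x{\left(z \right)} = \left(z - z\right) \left(-5\right) + 8 = 0 \left(-5\right) + 8 = 0 + 8 = 8$)
$\left(x{\left(28 \right)} + B{\left(-110 \right)}\right) - 16330 = \left(8 - 110\right) - 16330 = -102 - 16330 = -16432$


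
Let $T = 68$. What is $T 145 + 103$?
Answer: $9963$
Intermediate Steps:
$T 145 + 103 = 68 \cdot 145 + 103 = 9860 + 103 = 9963$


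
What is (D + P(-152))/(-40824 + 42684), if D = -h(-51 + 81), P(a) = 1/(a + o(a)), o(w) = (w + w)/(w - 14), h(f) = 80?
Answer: -332401/7727680 ≈ -0.043014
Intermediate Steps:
o(w) = 2*w/(-14 + w) (o(w) = (2*w)/(-14 + w) = 2*w/(-14 + w))
P(a) = 1/(a + 2*a/(-14 + a))
D = -80 (D = -1*80 = -80)
(D + P(-152))/(-40824 + 42684) = (-80 + (-14 - 152)/((-152)*(-12 - 152)))/(-40824 + 42684) = (-80 - 1/152*(-166)/(-164))/1860 = (-80 - 1/152*(-1/164)*(-166))*(1/1860) = (-80 - 83/12464)*(1/1860) = -997203/12464*1/1860 = -332401/7727680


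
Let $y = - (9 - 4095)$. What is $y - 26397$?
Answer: $-22311$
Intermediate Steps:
$y = 4086$ ($y = - (9 - 4095) = \left(-1\right) \left(-4086\right) = 4086$)
$y - 26397 = 4086 - 26397 = -22311$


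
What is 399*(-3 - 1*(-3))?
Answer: 0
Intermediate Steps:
399*(-3 - 1*(-3)) = 399*(-3 + 3) = 399*0 = 0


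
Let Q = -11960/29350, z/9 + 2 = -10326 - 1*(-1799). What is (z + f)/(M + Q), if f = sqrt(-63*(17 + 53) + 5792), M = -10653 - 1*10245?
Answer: 225293535/61336826 - 2935*sqrt(1382)/61336826 ≈ 3.6713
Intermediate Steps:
z = -76761 (z = -18 + 9*(-10326 - 1*(-1799)) = -18 + 9*(-10326 + 1799) = -18 + 9*(-8527) = -18 - 76743 = -76761)
M = -20898 (M = -10653 - 10245 = -20898)
Q = -1196/2935 (Q = -11960*1/29350 = -1196/2935 ≈ -0.40750)
f = sqrt(1382) (f = sqrt(-63*70 + 5792) = sqrt(-4410 + 5792) = sqrt(1382) ≈ 37.175)
(z + f)/(M + Q) = (-76761 + sqrt(1382))/(-20898 - 1196/2935) = (-76761 + sqrt(1382))/(-61336826/2935) = (-76761 + sqrt(1382))*(-2935/61336826) = 225293535/61336826 - 2935*sqrt(1382)/61336826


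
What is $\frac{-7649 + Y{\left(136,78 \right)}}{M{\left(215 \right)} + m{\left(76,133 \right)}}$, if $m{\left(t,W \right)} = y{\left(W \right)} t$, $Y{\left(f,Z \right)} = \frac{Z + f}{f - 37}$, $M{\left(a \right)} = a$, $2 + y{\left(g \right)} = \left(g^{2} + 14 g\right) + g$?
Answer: $- \frac{757037}{148108653} \approx -0.0051114$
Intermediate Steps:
$y{\left(g \right)} = -2 + g^{2} + 15 g$ ($y{\left(g \right)} = -2 + \left(\left(g^{2} + 14 g\right) + g\right) = -2 + \left(g^{2} + 15 g\right) = -2 + g^{2} + 15 g$)
$Y{\left(f,Z \right)} = \frac{Z + f}{-37 + f}$
$m{\left(t,W \right)} = t \left(-2 + W^{2} + 15 W\right)$ ($m{\left(t,W \right)} = \left(-2 + W^{2} + 15 W\right) t = t \left(-2 + W^{2} + 15 W\right)$)
$\frac{-7649 + Y{\left(136,78 \right)}}{M{\left(215 \right)} + m{\left(76,133 \right)}} = \frac{-7649 + \frac{78 + 136}{-37 + 136}}{215 + 76 \left(-2 + 133^{2} + 15 \cdot 133\right)} = \frac{-7649 + \frac{1}{99} \cdot 214}{215 + 76 \left(-2 + 17689 + 1995\right)} = \frac{-7649 + \frac{1}{99} \cdot 214}{215 + 76 \cdot 19682} = \frac{-7649 + \frac{214}{99}}{215 + 1495832} = - \frac{757037}{99 \cdot 1496047} = \left(- \frac{757037}{99}\right) \frac{1}{1496047} = - \frac{757037}{148108653}$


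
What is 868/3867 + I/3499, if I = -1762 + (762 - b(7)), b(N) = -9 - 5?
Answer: -775730/13530633 ≈ -0.057331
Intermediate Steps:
b(N) = -14
I = -986 (I = -1762 + (762 - 1*(-14)) = -1762 + (762 + 14) = -1762 + 776 = -986)
868/3867 + I/3499 = 868/3867 - 986/3499 = -775730/13530633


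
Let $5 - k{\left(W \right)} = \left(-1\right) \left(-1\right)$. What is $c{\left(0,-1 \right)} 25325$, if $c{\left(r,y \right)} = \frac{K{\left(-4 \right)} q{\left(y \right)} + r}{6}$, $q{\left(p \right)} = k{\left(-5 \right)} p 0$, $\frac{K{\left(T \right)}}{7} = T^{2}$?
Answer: $0$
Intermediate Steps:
$K{\left(T \right)} = 7 T^{2}$
$k{\left(W \right)} = 4$ ($k{\left(W \right)} = 5 - \left(-1\right) \left(-1\right) = 5 - 1 = 4$)
$q{\left(p \right)} = 0$ ($q{\left(p \right)} = 4 p 0 = 0$)
$c{\left(r,y \right)} = \frac{r}{6}$ ($c{\left(r,y \right)} = \frac{7 \left(-4\right)^{2} \cdot 0 + r}{6} = \left(7 \cdot 16 \cdot 0 + r\right) \frac{1}{6} = \left(112 \cdot 0 + r\right) \frac{1}{6} = \left(0 + r\right) \frac{1}{6} = r \frac{1}{6} = \frac{r}{6}$)
$c{\left(0,-1 \right)} 25325 = \frac{1}{6} \cdot 0 \cdot 25325 = 0 \cdot 25325 = 0$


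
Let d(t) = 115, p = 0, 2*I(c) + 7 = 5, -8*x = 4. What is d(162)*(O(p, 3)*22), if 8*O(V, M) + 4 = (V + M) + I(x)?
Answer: -1265/2 ≈ -632.50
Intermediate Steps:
x = -½ (x = -⅛*4 = -½ ≈ -0.50000)
I(c) = -1 (I(c) = -7/2 + (½)*5 = -7/2 + 5/2 = -1)
O(V, M) = -5/8 + M/8 + V/8 (O(V, M) = -½ + ((V + M) - 1)/8 = -½ + ((M + V) - 1)/8 = -½ + (-1 + M + V)/8 = -½ + (-⅛ + M/8 + V/8) = -5/8 + M/8 + V/8)
d(162)*(O(p, 3)*22) = 115*((-5/8 + (⅛)*3 + (⅛)*0)*22) = 115*((-5/8 + 3/8 + 0)*22) = 115*(-¼*22) = 115*(-11/2) = -1265/2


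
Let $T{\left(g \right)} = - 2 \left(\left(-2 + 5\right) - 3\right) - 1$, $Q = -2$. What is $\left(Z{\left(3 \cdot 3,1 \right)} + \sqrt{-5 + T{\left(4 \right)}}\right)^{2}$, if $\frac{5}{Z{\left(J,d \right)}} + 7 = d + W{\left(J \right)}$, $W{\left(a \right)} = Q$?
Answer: $\frac{\left(5 - 8 i \sqrt{6}\right)^{2}}{64} \approx -5.6094 - 3.0619 i$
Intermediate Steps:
$W{\left(a \right)} = -2$
$T{\left(g \right)} = -1$ ($T{\left(g \right)} = - 2 \left(3 - 3\right) - 1 = \left(-2\right) 0 - 1 = 0 - 1 = -1$)
$Z{\left(J,d \right)} = \frac{5}{-9 + d}$ ($Z{\left(J,d \right)} = \frac{5}{-7 + \left(d - 2\right)} = \frac{5}{-7 + \left(-2 + d\right)} = \frac{5}{-9 + d}$)
$\left(Z{\left(3 \cdot 3,1 \right)} + \sqrt{-5 + T{\left(4 \right)}}\right)^{2} = \left(\frac{5}{-9 + 1} + \sqrt{-5 - 1}\right)^{2} = \left(\frac{5}{-8} + \sqrt{-6}\right)^{2} = \left(5 \left(- \frac{1}{8}\right) + i \sqrt{6}\right)^{2} = \left(- \frac{5}{8} + i \sqrt{6}\right)^{2}$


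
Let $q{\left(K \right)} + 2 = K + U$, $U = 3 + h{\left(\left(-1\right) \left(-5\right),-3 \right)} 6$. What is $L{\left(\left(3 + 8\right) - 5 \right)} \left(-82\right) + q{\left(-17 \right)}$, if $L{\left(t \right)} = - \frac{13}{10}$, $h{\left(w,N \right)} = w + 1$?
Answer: $\frac{633}{5} \approx 126.6$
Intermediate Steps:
$h{\left(w,N \right)} = 1 + w$
$L{\left(t \right)} = - \frac{13}{10}$ ($L{\left(t \right)} = \left(-13\right) \frac{1}{10} = - \frac{13}{10}$)
$U = 39$ ($U = 3 + \left(1 - -5\right) 6 = 3 + \left(1 + 5\right) 6 = 3 + 6 \cdot 6 = 3 + 36 = 39$)
$q{\left(K \right)} = 37 + K$ ($q{\left(K \right)} = -2 + \left(K + 39\right) = -2 + \left(39 + K\right) = 37 + K$)
$L{\left(\left(3 + 8\right) - 5 \right)} \left(-82\right) + q{\left(-17 \right)} = \left(- \frac{13}{10}\right) \left(-82\right) + \left(37 - 17\right) = \frac{533}{5} + 20 = \frac{633}{5}$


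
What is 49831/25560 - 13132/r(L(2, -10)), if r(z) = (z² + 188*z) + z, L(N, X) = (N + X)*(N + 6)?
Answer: 4589387/1278000 ≈ 3.5911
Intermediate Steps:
L(N, X) = (6 + N)*(N + X) (L(N, X) = (N + X)*(6 + N) = (6 + N)*(N + X))
r(z) = z² + 189*z
49831/25560 - 13132/r(L(2, -10)) = 49831/25560 - 13132*1/((189 + (2² + 6*2 + 6*(-10) + 2*(-10)))*(2² + 6*2 + 6*(-10) + 2*(-10))) = 49831*(1/25560) - 13132*1/((189 + (4 + 12 - 60 - 20))*(4 + 12 - 60 - 20)) = 49831/25560 - 13132*(-1/(64*(189 - 64))) = 49831/25560 - 13132/((-64*125)) = 49831/25560 - 13132/(-8000) = 49831/25560 - 13132*(-1/8000) = 49831/25560 + 3283/2000 = 4589387/1278000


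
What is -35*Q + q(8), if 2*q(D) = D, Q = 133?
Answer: -4651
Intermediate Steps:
q(D) = D/2
-35*Q + q(8) = -35*133 + (1/2)*8 = -4655 + 4 = -4651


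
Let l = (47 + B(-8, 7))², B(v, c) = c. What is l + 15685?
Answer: 18601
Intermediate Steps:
l = 2916 (l = (47 + 7)² = 54² = 2916)
l + 15685 = 2916 + 15685 = 18601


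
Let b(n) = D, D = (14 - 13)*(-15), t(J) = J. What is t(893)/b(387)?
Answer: -893/15 ≈ -59.533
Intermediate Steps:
D = -15 (D = 1*(-15) = -15)
b(n) = -15
t(893)/b(387) = 893/(-15) = 893*(-1/15) = -893/15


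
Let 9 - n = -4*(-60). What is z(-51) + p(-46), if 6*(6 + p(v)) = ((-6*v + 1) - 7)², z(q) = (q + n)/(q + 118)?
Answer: 813366/67 ≈ 12140.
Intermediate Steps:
n = -231 (n = 9 - (-4)*(-60) = 9 - 1*240 = 9 - 240 = -231)
z(q) = (-231 + q)/(118 + q) (z(q) = (q - 231)/(q + 118) = (-231 + q)/(118 + q))
p(v) = -6 + (-6 - 6*v)²/6 (p(v) = -6 + ((-6*v + 1) - 7)²/6 = -6 + ((1 - 6*v) - 7)²/6 = -6 + (-6 - 6*v)²/6)
z(-51) + p(-46) = (-231 - 51)/(118 - 51) + 6*(-46)*(2 - 46) = -282/67 + 6*(-46)*(-44) = (1/67)*(-282) + 12144 = -282/67 + 12144 = 813366/67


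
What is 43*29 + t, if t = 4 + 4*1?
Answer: 1255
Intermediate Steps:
t = 8 (t = 4 + 4 = 8)
43*29 + t = 43*29 + 8 = 1247 + 8 = 1255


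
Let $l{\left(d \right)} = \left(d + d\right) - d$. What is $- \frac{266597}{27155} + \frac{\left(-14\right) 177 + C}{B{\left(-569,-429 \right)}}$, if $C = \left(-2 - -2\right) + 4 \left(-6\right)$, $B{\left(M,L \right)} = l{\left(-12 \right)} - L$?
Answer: $- \frac{429527}{27155} \approx -15.818$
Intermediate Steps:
$l{\left(d \right)} = d$ ($l{\left(d \right)} = 2 d - d = d$)
$B{\left(M,L \right)} = -12 - L$
$C = -24$ ($C = \left(-2 + 2\right) - 24 = 0 - 24 = -24$)
$- \frac{266597}{27155} + \frac{\left(-14\right) 177 + C}{B{\left(-569,-429 \right)}} = - \frac{266597}{27155} + \frac{\left(-14\right) 177 - 24}{-12 - -429} = \left(-266597\right) \frac{1}{27155} + \frac{-2478 - 24}{-12 + 429} = - \frac{266597}{27155} - \frac{2502}{417} = - \frac{266597}{27155} - 6 = - \frac{429527}{27155}$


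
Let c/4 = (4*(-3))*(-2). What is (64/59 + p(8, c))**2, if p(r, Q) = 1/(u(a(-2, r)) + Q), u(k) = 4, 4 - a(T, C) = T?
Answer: 41718681/34810000 ≈ 1.1985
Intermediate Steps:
a(T, C) = 4 - T
c = 96 (c = 4*((4*(-3))*(-2)) = 4*(-12*(-2)) = 4*24 = 96)
p(r, Q) = 1/(4 + Q)
(64/59 + p(8, c))**2 = (64/59 + 1/(4 + 96))**2 = (64*(1/59) + 1/100)**2 = (64/59 + 1/100)**2 = (6459/5900)**2 = 41718681/34810000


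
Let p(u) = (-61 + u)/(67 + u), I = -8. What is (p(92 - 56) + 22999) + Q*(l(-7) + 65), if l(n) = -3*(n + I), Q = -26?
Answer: 2074292/103 ≈ 20139.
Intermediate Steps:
l(n) = 24 - 3*n (l(n) = -3*(n - 8) = -3*(-8 + n) = 24 - 3*n)
p(u) = (-61 + u)/(67 + u)
(p(92 - 56) + 22999) + Q*(l(-7) + 65) = ((-61 + (92 - 56))/(67 + (92 - 56)) + 22999) - 26*((24 - 3*(-7)) + 65) = ((-61 + 36)/(67 + 36) + 22999) - 26*((24 + 21) + 65) = (-25/103 + 22999) - 26*(45 + 65) = ((1/103)*(-25) + 22999) - 26*110 = (-25/103 + 22999) - 2860 = 2368872/103 - 2860 = 2074292/103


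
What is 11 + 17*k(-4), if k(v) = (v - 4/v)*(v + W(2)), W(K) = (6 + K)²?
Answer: -3049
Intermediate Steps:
k(v) = (64 + v)*(v - 4/v) (k(v) = (v - 4/v)*(v + (6 + 2)²) = (v - 4/v)*(v + 8²) = (v - 4/v)*(v + 64) = (v - 4/v)*(64 + v) = (64 + v)*(v - 4/v))
11 + 17*k(-4) = 11 + 17*(-4 + (-4)² - 256/(-4) + 64*(-4)) = 11 + 17*(-4 + 16 - 256*(-¼) - 256) = 11 + 17*(-4 + 16 + 64 - 256) = 11 + 17*(-180) = 11 - 3060 = -3049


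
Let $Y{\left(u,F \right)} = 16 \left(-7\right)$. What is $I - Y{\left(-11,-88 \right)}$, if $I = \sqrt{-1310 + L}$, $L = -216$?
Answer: $112 + i \sqrt{1526} \approx 112.0 + 39.064 i$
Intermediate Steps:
$I = i \sqrt{1526}$ ($I = \sqrt{-1310 - 216} = \sqrt{-1526} = i \sqrt{1526} \approx 39.064 i$)
$Y{\left(u,F \right)} = -112$
$I - Y{\left(-11,-88 \right)} = i \sqrt{1526} - -112 = i \sqrt{1526} + 112 = 112 + i \sqrt{1526}$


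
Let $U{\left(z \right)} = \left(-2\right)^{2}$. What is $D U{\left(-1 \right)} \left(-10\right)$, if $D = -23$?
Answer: $920$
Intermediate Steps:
$U{\left(z \right)} = 4$
$D U{\left(-1 \right)} \left(-10\right) = \left(-23\right) 4 \left(-10\right) = \left(-92\right) \left(-10\right) = 920$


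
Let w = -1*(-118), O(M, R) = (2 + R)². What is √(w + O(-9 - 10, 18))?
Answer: √518 ≈ 22.760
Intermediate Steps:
w = 118
√(w + O(-9 - 10, 18)) = √(118 + (2 + 18)²) = √(118 + 20²) = √(118 + 400) = √518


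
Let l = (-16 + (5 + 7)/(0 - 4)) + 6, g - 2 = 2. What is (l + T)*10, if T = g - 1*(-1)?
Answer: -80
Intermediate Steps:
g = 4 (g = 2 + 2 = 4)
T = 5 (T = 4 - 1*(-1) = 4 + 1 = 5)
l = -13 (l = (-16 + 12/(-4)) + 6 = (-16 + 12*(-1/4)) + 6 = (-16 - 3) + 6 = -19 + 6 = -13)
(l + T)*10 = (-13 + 5)*10 = -8*10 = -80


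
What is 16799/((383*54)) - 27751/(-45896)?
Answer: 672476543/474610536 ≈ 1.4169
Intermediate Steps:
16799/((383*54)) - 27751/(-45896) = 16799/20682 - 27751*(-1/45896) = 16799*(1/20682) + 27751/45896 = 16799/20682 + 27751/45896 = 672476543/474610536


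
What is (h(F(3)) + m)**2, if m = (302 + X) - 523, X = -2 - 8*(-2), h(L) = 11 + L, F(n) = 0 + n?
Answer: 37249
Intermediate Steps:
F(n) = n
X = 14 (X = -2 + 16 = 14)
m = -207 (m = (302 + 14) - 523 = 316 - 523 = -207)
(h(F(3)) + m)**2 = ((11 + 3) - 207)**2 = (14 - 207)**2 = (-193)**2 = 37249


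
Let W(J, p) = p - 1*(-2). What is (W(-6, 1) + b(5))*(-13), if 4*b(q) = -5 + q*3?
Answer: -143/2 ≈ -71.500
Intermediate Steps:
W(J, p) = 2 + p (W(J, p) = p + 2 = 2 + p)
b(q) = -5/4 + 3*q/4 (b(q) = (-5 + q*3)/4 = (-5 + 3*q)/4 = -5/4 + 3*q/4)
(W(-6, 1) + b(5))*(-13) = ((2 + 1) + (-5/4 + (3/4)*5))*(-13) = (3 + (-5/4 + 15/4))*(-13) = (3 + 5/2)*(-13) = (11/2)*(-13) = -143/2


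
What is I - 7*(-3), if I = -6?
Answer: 15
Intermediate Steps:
I - 7*(-3) = -6 - 7*(-3) = -6 + 21 = 15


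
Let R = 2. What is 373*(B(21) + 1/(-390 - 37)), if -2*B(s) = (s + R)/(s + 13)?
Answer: -3688597/29036 ≈ -127.04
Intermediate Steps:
B(s) = -(2 + s)/(2*(13 + s)) (B(s) = -(s + 2)/(2*(s + 13)) = -(2 + s)/(2*(13 + s)))
373*(B(21) + 1/(-390 - 37)) = 373*((-2 - 1*21)/(2*(13 + 21)) + 1/(-390 - 37)) = 373*((½)*(-2 - 21)/34 + 1/(-427)) = 373*((½)*(1/34)*(-23) - 1/427) = 373*(-23/68 - 1/427) = 373*(-9889/29036) = -3688597/29036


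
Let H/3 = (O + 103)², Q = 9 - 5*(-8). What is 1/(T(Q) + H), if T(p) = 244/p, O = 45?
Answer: 49/3220132 ≈ 1.5217e-5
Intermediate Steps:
Q = 49 (Q = 9 + 40 = 49)
H = 65712 (H = 3*(45 + 103)² = 3*148² = 3*21904 = 65712)
1/(T(Q) + H) = 1/(244/49 + 65712) = 1/(3220132/49) = 49/3220132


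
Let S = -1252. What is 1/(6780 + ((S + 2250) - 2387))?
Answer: 1/5391 ≈ 0.00018549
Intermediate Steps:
1/(6780 + ((S + 2250) - 2387)) = 1/(6780 + ((-1252 + 2250) - 2387)) = 1/(6780 + (998 - 2387)) = 1/(6780 - 1389) = 1/5391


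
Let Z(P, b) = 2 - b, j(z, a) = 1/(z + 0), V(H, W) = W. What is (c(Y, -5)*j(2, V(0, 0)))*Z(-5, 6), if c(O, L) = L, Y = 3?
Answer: 10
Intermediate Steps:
j(z, a) = 1/z
(c(Y, -5)*j(2, V(0, 0)))*Z(-5, 6) = (-5/2)*(2 - 1*6) = (-5*½)*(2 - 6) = -5/2*(-4) = 10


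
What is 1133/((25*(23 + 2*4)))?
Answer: 1133/775 ≈ 1.4619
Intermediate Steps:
1133/((25*(23 + 2*4))) = 1133/((25*(23 + 8))) = 1133/((25*31)) = 1133/775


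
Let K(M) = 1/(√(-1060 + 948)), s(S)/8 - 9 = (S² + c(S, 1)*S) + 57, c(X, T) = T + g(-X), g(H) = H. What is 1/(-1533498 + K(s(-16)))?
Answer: -171751776/263381004992449 + 4*I*√7/263381004992449 ≈ -6.521e-7 + 4.0181e-14*I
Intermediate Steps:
c(X, T) = T - X
s(S) = 528 + 8*S² + 8*S*(1 - S) (s(S) = 72 + 8*((S² + (1 - S)*S) + 57) = 72 + 8*((S² + S*(1 - S)) + 57) = 72 + 8*(57 + S² + S*(1 - S)) = 72 + (456 + 8*S² + 8*S*(1 - S)) = 528 + 8*S² + 8*S*(1 - S))
K(M) = -I*√7/28 (K(M) = 1/(√(-112)) = 1/(4*I*√7) = -I*√7/28)
1/(-1533498 + K(s(-16))) = 1/(-1533498 - I*√7/28)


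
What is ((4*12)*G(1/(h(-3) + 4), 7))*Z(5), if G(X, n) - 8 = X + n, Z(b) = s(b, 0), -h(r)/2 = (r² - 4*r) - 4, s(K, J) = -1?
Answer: -3592/5 ≈ -718.40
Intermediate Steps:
h(r) = 8 - 2*r² + 8*r (h(r) = -2*((r² - 4*r) - 4) = -2*(-4 + r² - 4*r) = 8 - 2*r² + 8*r)
Z(b) = -1
G(X, n) = 8 + X + n (G(X, n) = 8 + (X + n) = 8 + X + n)
((4*12)*G(1/(h(-3) + 4), 7))*Z(5) = ((4*12)*(8 + 1/((8 - 2*(-3)² + 8*(-3)) + 4) + 7))*(-1) = (48*(8 + 1/((8 - 2*9 - 24) + 4) + 7))*(-1) = (48*(8 + 1/((8 - 18 - 24) + 4) + 7))*(-1) = (48*(8 + 1/(-34 + 4) + 7))*(-1) = (48*(8 + 1/(-30) + 7))*(-1) = (48*(8 - 1/30 + 7))*(-1) = (48*(449/30))*(-1) = (3592/5)*(-1) = -3592/5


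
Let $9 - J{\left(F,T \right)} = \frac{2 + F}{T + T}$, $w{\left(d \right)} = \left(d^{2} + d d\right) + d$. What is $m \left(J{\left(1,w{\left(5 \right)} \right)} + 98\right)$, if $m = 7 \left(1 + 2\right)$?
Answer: $\frac{247107}{110} \approx 2246.4$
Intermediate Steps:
$w{\left(d \right)} = d + 2 d^{2}$ ($w{\left(d \right)} = \left(d^{2} + d^{2}\right) + d = 2 d^{2} + d = d + 2 d^{2}$)
$J{\left(F,T \right)} = 9 - \frac{2 + F}{2 T}$ ($J{\left(F,T \right)} = 9 - \frac{2 + F}{T + T} = 9 - \frac{2 + F}{2 T}$)
$m = 21$ ($m = 7 \cdot 3 = 21$)
$m \left(J{\left(1,w{\left(5 \right)} \right)} + 98\right) = 21 \left(\frac{-2 - 1 + 18 \cdot 5 \left(1 + 2 \cdot 5\right)}{2 \cdot 5 \left(1 + 2 \cdot 5\right)} + 98\right) = 21 \left(\frac{-2 - 1 + 18 \cdot 5 \left(1 + 10\right)}{2 \cdot 5 \left(1 + 10\right)} + 98\right) = 21 \left(\frac{-2 - 1 + 18 \cdot 5 \cdot 11}{2 \cdot 5 \cdot 11} + 98\right) = 21 \left(\frac{-2 - 1 + 18 \cdot 55}{2 \cdot 55} + 98\right) = 21 \left(\frac{1}{2} \cdot \frac{1}{55} \left(-2 - 1 + 990\right) + 98\right) = 21 \left(\frac{1}{2} \cdot \frac{1}{55} \cdot 987 + 98\right) = 21 \left(\frac{987}{110} + 98\right) = 21 \cdot \frac{11767}{110} = \frac{247107}{110}$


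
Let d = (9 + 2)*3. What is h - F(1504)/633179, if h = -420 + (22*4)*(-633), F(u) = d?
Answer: -35536538229/633179 ≈ -56124.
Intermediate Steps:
d = 33 (d = 11*3 = 33)
F(u) = 33
h = -56124 (h = -420 + 88*(-633) = -420 - 55704 = -56124)
h - F(1504)/633179 = -56124 - 33/633179 = -35536538229/633179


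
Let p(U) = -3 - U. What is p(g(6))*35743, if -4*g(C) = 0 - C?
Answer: -321687/2 ≈ -1.6084e+5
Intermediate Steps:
g(C) = C/4 (g(C) = -(0 - C)/4 = -(-1)*C/4 = C/4)
p(g(6))*35743 = (-3 - 6/4)*35743 = (-3 - 1*3/2)*35743 = (-3 - 3/2)*35743 = -9/2*35743 = -321687/2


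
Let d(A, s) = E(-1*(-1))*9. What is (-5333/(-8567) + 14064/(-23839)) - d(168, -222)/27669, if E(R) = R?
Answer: 60693507938/1883601419999 ≈ 0.032222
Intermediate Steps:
d(A, s) = 9 (d(A, s) = -1*(-1)*9 = 1*9 = 9)
(-5333/(-8567) + 14064/(-23839)) - d(168, -222)/27669 = (-5333/(-8567) + 14064/(-23839)) - 9/27669 = (-5333*(-1/8567) + 14064*(-1/23839)) - 9/27669 = (5333/8567 - 14064/23839) - 1*3/9223 = 6647099/204228713 - 3/9223 = 60693507938/1883601419999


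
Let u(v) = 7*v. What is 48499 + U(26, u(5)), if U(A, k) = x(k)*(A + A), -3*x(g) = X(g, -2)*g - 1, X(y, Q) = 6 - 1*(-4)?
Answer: 127349/3 ≈ 42450.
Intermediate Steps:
X(y, Q) = 10 (X(y, Q) = 6 + 4 = 10)
x(g) = ⅓ - 10*g/3 (x(g) = -(10*g - 1)/3 = -(-1 + 10*g)/3 = ⅓ - 10*g/3)
U(A, k) = 2*A*(⅓ - 10*k/3) (U(A, k) = (⅓ - 10*k/3)*(A + A) = (⅓ - 10*k/3)*(2*A) = 2*A*(⅓ - 10*k/3))
48499 + U(26, u(5)) = 48499 + (⅔)*26*(1 - 70*5) = 48499 + (⅔)*26*(1 - 10*35) = 48499 + (⅔)*26*(1 - 350) = 48499 + (⅔)*26*(-349) = 48499 - 18148/3 = 127349/3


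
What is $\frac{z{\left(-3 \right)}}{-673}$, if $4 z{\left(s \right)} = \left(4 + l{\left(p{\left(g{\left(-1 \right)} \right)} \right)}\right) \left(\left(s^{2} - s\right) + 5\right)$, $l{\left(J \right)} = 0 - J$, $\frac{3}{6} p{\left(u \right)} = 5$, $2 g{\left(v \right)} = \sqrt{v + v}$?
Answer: $\frac{51}{1346} \approx 0.03789$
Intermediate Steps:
$g{\left(v \right)} = \frac{\sqrt{2} \sqrt{v}}{2}$ ($g{\left(v \right)} = \frac{\sqrt{v + v}}{2} = \frac{\sqrt{2 v}}{2} = \frac{\sqrt{2} \sqrt{v}}{2}$)
$p{\left(u \right)} = 10$ ($p{\left(u \right)} = 2 \cdot 5 = 10$)
$l{\left(J \right)} = - J$
$z{\left(s \right)} = - \frac{15}{2} - \frac{3 s^{2}}{2} + \frac{3 s}{2}$ ($z{\left(s \right)} = \frac{\left(4 - 10\right) \left(\left(s^{2} - s\right) + 5\right)}{4} = \frac{\left(4 - 10\right) \left(5 + s^{2} - s\right)}{4} = \frac{\left(-6\right) \left(5 + s^{2} - s\right)}{4} = \frac{-30 - 6 s^{2} + 6 s}{4} = - \frac{15}{2} - \frac{3 s^{2}}{2} + \frac{3 s}{2}$)
$\frac{z{\left(-3 \right)}}{-673} = \frac{- \frac{15}{2} - \frac{3 \left(-3\right)^{2}}{2} + \frac{3}{2} \left(-3\right)}{-673} = \left(- \frac{15}{2} - \frac{27}{2} - \frac{9}{2}\right) \left(- \frac{1}{673}\right) = \left(- \frac{51}{2}\right) \left(- \frac{1}{673}\right) = \frac{51}{1346}$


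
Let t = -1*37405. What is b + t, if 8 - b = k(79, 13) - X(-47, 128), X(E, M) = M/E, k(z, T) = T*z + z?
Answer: -1809769/47 ≈ -38506.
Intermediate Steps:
t = -37405
k(z, T) = z + T*z
b = -51734/47 (b = 8 - (79*(1 + 13) - 128/(-47)) = 8 - (79*14 - 128*(-1)/47) = 8 - (1106 - 1*(-128/47)) = 8 - (1106 + 128/47) = 8 - 1*52110/47 = 8 - 52110/47 = -51734/47 ≈ -1100.7)
b + t = -51734/47 - 37405 = -1809769/47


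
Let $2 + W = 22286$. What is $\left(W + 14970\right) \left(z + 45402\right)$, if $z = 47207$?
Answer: $3450055686$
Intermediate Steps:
$W = 22284$ ($W = -2 + 22286 = 22284$)
$\left(W + 14970\right) \left(z + 45402\right) = \left(22284 + 14970\right) \left(47207 + 45402\right) = 37254 \cdot 92609 = 3450055686$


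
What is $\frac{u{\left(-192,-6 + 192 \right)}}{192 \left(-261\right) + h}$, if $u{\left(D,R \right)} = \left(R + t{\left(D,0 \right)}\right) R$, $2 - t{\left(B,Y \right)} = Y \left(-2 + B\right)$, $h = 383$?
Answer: $- \frac{34968}{49729} \approx -0.70317$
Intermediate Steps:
$t{\left(B,Y \right)} = 2 - Y \left(-2 + B\right)$
$u{\left(D,R \right)} = R \left(2 + R\right)$ ($u{\left(D,R \right)} = \left(R + \left(2 + 2 \cdot 0 - D 0\right)\right) R = \left(R + \left(2 + 0 + 0\right)\right) R = \left(R + 2\right) R = \left(2 + R\right) R = R \left(2 + R\right)$)
$\frac{u{\left(-192,-6 + 192 \right)}}{192 \left(-261\right) + h} = \frac{\left(-6 + 192\right) \left(2 + \left(-6 + 192\right)\right)}{192 \left(-261\right) + 383} = \frac{186 \left(2 + 186\right)}{-50112 + 383} = \frac{186 \cdot 188}{-49729} = 34968 \left(- \frac{1}{49729}\right) = - \frac{34968}{49729}$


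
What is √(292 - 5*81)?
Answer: I*√113 ≈ 10.63*I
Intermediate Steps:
√(292 - 5*81) = √(292 - 405) = √(-113) = I*√113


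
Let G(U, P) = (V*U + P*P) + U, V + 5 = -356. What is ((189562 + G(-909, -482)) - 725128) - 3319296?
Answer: -3295298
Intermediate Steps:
V = -361 (V = -5 - 356 = -361)
G(U, P) = P**2 - 360*U (G(U, P) = (-361*U + P*P) + U = (-361*U + P**2) + U = (P**2 - 361*U) + U = P**2 - 360*U)
((189562 + G(-909, -482)) - 725128) - 3319296 = ((189562 + ((-482)**2 - 360*(-909))) - 725128) - 3319296 = ((189562 + (232324 + 327240)) - 725128) - 3319296 = ((189562 + 559564) - 725128) - 3319296 = (749126 - 725128) - 3319296 = 23998 - 3319296 = -3295298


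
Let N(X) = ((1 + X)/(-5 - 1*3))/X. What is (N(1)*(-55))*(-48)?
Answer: -660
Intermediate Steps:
N(X) = (-⅛ - X/8)/X (N(X) = ((1 + X)/(-5 - 3))/X = ((1 + X)/(-8))/X = ((1 + X)*(-⅛))/X = (-⅛ - X/8)/X)
(N(1)*(-55))*(-48) = (((⅛)*(-1 - 1*1)/1)*(-55))*(-48) = (((⅛)*1*(-1 - 1))*(-55))*(-48) = (((⅛)*1*(-2))*(-55))*(-48) = -¼*(-55)*(-48) = (55/4)*(-48) = -660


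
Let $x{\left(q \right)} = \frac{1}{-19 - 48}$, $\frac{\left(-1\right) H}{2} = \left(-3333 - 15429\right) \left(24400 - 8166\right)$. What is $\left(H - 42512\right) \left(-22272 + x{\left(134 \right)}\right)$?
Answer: $- \frac{908947231641400}{67} \approx -1.3566 \cdot 10^{13}$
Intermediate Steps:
$H = 609164616$ ($H = - 2 \left(-3333 - 15429\right) \left(24400 - 8166\right) = - 2 \left(\left(-18762\right) 16234\right) = \left(-2\right) \left(-304582308\right) = 609164616$)
$x{\left(q \right)} = - \frac{1}{67}$ ($x{\left(q \right)} = \frac{1}{-67} = - \frac{1}{67}$)
$\left(H - 42512\right) \left(-22272 + x{\left(134 \right)}\right) = \left(609164616 - 42512\right) \left(-22272 - \frac{1}{67}\right) = 609122104 \left(- \frac{1492225}{67}\right) = - \frac{908947231641400}{67}$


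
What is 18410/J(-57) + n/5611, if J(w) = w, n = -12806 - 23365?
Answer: -105360257/319827 ≈ -329.43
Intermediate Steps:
n = -36171
18410/J(-57) + n/5611 = 18410/(-57) - 36171/5611 = 18410*(-1/57) - 36171*1/5611 = -18410/57 - 36171/5611 = -105360257/319827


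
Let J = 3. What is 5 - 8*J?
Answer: -19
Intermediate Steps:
5 - 8*J = 5 - 8*3 = 5 - 24 = -19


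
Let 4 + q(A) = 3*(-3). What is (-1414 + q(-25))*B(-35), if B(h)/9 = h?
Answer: 449505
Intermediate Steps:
B(h) = 9*h
q(A) = -13 (q(A) = -4 + 3*(-3) = -4 - 9 = -13)
(-1414 + q(-25))*B(-35) = (-1414 - 13)*(9*(-35)) = -1427*(-315) = 449505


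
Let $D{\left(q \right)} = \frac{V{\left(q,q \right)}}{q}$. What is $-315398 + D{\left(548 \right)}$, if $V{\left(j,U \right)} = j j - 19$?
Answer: $- \frac{172537819}{548} \approx -3.1485 \cdot 10^{5}$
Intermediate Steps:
$V{\left(j,U \right)} = -19 + j^{2}$ ($V{\left(j,U \right)} = j^{2} - 19 = -19 + j^{2}$)
$D{\left(q \right)} = \frac{-19 + q^{2}}{q}$
$-315398 + D{\left(548 \right)} = -315398 + \left(548 - \frac{19}{548}\right) = -315398 + \frac{300285}{548} = - \frac{172537819}{548}$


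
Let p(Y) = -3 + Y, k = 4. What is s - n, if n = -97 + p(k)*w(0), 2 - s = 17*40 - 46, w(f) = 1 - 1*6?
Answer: -530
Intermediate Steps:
w(f) = -5 (w(f) = 1 - 6 = -5)
s = -632 (s = 2 - (17*40 - 46) = 2 - (680 - 46) = 2 - 1*634 = 2 - 634 = -632)
n = -102 (n = -97 + (-3 + 4)*(-5) = -97 + 1*(-5) = -97 - 5 = -102)
s - n = -632 - 1*(-102) = -632 + 102 = -530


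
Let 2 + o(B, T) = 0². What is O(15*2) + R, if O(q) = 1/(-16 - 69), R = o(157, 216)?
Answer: -171/85 ≈ -2.0118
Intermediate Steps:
o(B, T) = -2 (o(B, T) = -2 + 0² = -2 + 0 = -2)
R = -2
O(q) = -1/85 (O(q) = 1/(-85) = -1/85)
O(15*2) + R = -1/85 - 2 = -171/85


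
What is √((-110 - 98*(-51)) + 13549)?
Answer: √18437 ≈ 135.78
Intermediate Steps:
√((-110 - 98*(-51)) + 13549) = √((-110 + 4998) + 13549) = √(4888 + 13549) = √18437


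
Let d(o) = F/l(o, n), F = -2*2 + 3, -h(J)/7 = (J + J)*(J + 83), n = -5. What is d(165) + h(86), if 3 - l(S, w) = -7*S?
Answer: -235625209/1158 ≈ -2.0348e+5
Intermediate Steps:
h(J) = -14*J*(83 + J) (h(J) = -7*(J + J)*(J + 83) = -7*2*J*(83 + J) = -14*J*(83 + J))
F = -1 (F = -4 + 3 = -1)
l(S, w) = 3 + 7*S (l(S, w) = 3 - (-7)*S = 3 + 7*S)
d(o) = -1/(3 + 7*o)
d(165) + h(86) = -1/(3 + 7*165) - 14*86*(83 + 86) = -1/(3 + 1155) - 14*86*169 = -1/1158 - 203476 = -235625209/1158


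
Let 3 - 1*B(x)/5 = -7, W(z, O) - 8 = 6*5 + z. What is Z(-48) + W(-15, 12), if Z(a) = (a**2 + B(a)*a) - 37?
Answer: -110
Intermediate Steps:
W(z, O) = 38 + z (W(z, O) = 8 + (6*5 + z) = 8 + (30 + z) = 38 + z)
B(x) = 50 (B(x) = 15 - 5*(-7) = 15 + 35 = 50)
Z(a) = -37 + a**2 + 50*a (Z(a) = (a**2 + 50*a) - 37 = -37 + a**2 + 50*a)
Z(-48) + W(-15, 12) = (-37 + (-48)**2 + 50*(-48)) + (38 - 15) = (-37 + 2304 - 2400) + 23 = -133 + 23 = -110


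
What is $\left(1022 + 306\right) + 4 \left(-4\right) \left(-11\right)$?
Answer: $1504$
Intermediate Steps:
$\left(1022 + 306\right) + 4 \left(-4\right) \left(-11\right) = 1328 - -176 = 1328 + 176 = 1504$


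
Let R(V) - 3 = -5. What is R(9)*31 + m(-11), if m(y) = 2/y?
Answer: -684/11 ≈ -62.182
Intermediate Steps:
R(V) = -2 (R(V) = 3 - 5 = -2)
R(9)*31 + m(-11) = -2*31 + 2/(-11) = -62 + 2*(-1/11) = -62 - 2/11 = -684/11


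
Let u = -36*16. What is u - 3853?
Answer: -4429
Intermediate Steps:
u = -576
u - 3853 = -576 - 3853 = -4429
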